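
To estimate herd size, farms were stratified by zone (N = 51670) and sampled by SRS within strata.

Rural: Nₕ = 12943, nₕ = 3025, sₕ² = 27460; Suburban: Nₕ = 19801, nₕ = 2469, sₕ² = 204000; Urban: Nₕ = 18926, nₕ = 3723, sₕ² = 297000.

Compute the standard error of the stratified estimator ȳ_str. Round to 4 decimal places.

4.4334

Var(ȳ_str) = Σₕ Wₕ²(1 − fₕ)sₕ²/nₕ with Wₕ = Nₕ/N, N = 51670.
Rural: Wₕ = 0.25049352; term = 0.25049352²·(1 − 0.23371707)·27460/3025 = 0.4364729.
Suburban: Wₕ = 0.38322044; term = 0.38322044²·(1 − 0.12469067)·204000/2469 = 10.621062.
Urban: Wₕ = 0.36628605; term = 0.36628605²·(1 − 0.19671352)·297000/3723 = 8.5975482.
Sum = 19.655083.
SE = √(19.655083) = 4.4334.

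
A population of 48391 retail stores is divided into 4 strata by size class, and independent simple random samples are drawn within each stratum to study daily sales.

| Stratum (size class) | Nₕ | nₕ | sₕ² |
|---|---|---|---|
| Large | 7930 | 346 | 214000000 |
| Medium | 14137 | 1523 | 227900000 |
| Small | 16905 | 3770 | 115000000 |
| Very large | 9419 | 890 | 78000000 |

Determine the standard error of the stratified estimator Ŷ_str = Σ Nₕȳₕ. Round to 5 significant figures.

Var(Ŷ_str) = Σₕ Nₕ²(1 − fₕ)sₕ²/nₕ.
Large: 7930²·(1 − 346/7930)·214000000/346 = 3.7197109 × 10^13.
Medium: 14137²·(1 − 1523/14137)·227900000/1523 = 2.668422 × 10^13.
Small: 16905²·(1 − 3770/16905)·115000000/3770 = 6.7733223 × 10^12.
Very large: 9419²·(1 − 890/9419)·78000000/890 = 7.0405649 × 10^12.
Sum = 7.7695216 × 10^13.
SE = √(7.7695216 × 10^13) = 8.8145 × 10^6.

8.8145 × 10^6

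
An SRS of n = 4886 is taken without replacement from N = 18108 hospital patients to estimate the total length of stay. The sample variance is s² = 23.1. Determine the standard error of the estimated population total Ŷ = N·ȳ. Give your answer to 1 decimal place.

Var(Ŷ) = N²·Var(ȳ) = N²·(1 − n/N)·s²/n.
f = 4886/18108 = 0.26982549; Var(ȳ) = 0.73017451·23.1/4886 = 0.0034521144.
Var(Ŷ) = 18108² · 0.0034521144 = 1.1319472 × 10^6.
SE(Ŷ) = √(1.1319472 × 10^6) = 1063.9.

1063.9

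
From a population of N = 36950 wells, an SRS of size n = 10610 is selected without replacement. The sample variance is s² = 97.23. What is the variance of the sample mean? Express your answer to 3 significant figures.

Under SRS without replacement, Var(ȳ) = (1 − f)·s²/n with f = n/N = 10610/36950 = 0.28714479.
Var(ȳ) = (1 − 0.28714479)·97.23/10610 = 0.71285521·0.0091639962 = 0.0065326025.

0.00653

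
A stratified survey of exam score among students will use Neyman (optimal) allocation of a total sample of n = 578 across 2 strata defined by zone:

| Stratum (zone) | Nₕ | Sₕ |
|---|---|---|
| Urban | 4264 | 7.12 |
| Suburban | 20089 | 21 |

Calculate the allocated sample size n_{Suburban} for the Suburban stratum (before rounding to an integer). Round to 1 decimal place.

539.2

Neyman allocation: nₕ = n·NₕSₕ / Σⱼ NⱼSⱼ.
Σ NⱼSⱼ = 4264·7.12 + 20089·21 = 452228.68.
n_{Suburban} = 578·20089·21 / 452228.68 = 539.2.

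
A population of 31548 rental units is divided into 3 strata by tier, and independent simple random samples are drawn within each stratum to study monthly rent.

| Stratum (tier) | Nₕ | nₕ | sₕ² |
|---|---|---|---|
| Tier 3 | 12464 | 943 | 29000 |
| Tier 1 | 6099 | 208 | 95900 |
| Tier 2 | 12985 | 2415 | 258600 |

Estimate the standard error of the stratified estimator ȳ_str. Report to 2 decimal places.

5.99

Var(ȳ_str) = Σₕ Wₕ²(1 − fₕ)sₕ²/nₕ with Wₕ = Nₕ/N, N = 31548.
Tier 3: Wₕ = 0.39508051; term = 0.39508051²·(1 − 0.07565789)·29000/943 = 4.4370085.
Tier 1: Wₕ = 0.19332446; term = 0.19332446²·(1 − 0.03410395)·95900/208 = 16.64406.
Tier 2: Wₕ = 0.41159503; term = 0.41159503²·(1 − 0.18598383)·258600/2415 = 14.766741.
Sum = 35.84781.
SE = √(35.84781) = 5.99.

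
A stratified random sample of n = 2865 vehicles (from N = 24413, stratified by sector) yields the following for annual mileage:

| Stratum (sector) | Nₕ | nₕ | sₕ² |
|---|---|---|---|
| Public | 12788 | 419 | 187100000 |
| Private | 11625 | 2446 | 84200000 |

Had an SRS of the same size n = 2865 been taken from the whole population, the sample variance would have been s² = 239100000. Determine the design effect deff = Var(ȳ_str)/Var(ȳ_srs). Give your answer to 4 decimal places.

Var(ȳ_str) = Σ Wₕ²(1−fₕ)sₕ²/nₕ with Wₕ = Nₕ/24413:
  Public: (12788/24413)²·(1−419/12788)·187100000/419 = 118509.91
  Private: (11625/24413)²·(1−2446/11625)·84200000/2446 = 6163.1348
  → Var(ȳ_str) = 124673.04.
Var(ȳ_srs) = (1 − 2865/24413)·239100000/2865 = 73661.535.
deff = 124673.04 / 73661.535 = 1.6925.

1.6925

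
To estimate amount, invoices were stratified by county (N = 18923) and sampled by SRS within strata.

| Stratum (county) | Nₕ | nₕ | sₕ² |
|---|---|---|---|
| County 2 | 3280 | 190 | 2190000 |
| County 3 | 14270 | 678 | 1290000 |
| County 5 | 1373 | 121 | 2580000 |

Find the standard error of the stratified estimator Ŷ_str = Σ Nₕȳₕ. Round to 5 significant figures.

722850

Var(Ŷ_str) = Σₕ Nₕ²(1 − fₕ)sₕ²/nₕ.
County 2: 3280²·(1 − 190/3280)·2190000/190 = 1.1682152 × 10^11.
County 3: 14270²·(1 − 678/14270)·1290000/678 = 3.6903483 × 10^11.
County 5: 1373²·(1 − 121/1373)·2580000/121 = 3.6652973 × 10^10.
Sum = 5.2250932 × 10^11.
SE = √(5.2250932 × 10^11) = 722850.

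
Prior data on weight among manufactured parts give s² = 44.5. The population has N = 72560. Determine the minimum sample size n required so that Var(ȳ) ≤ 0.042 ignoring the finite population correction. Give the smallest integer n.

Without fpc, n₀ = s²/D = 44.5/0.042 = 1059.5238.
Rounding up, n = 1060.

1060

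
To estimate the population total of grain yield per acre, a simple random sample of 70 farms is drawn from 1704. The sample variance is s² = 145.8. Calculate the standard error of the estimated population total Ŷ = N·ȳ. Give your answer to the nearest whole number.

Var(Ŷ) = N²·Var(ȳ) = N²·(1 − n/N)·s²/n.
f = 70/1704 = 0.04107981; Var(ȳ) = 0.95892019·145.8/70 = 1.9972938.
Var(Ŷ) = 1704² · 1.9972938 = 5.7993742 × 10^6.
SE(Ŷ) = √(5.7993742 × 10^6) = 2408.

2408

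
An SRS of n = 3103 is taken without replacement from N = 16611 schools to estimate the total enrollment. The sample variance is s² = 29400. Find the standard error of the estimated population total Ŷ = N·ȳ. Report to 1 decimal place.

Var(Ŷ) = N²·Var(ȳ) = N²·(1 − n/N)·s²/n.
f = 3103/16611 = 0.18680393; Var(ȳ) = 0.81319607·29400/3103 = 7.7047904.
Var(Ŷ) = 16611² · 7.7047904 = 2.1259468 × 10^9.
SE(Ŷ) = √(2.1259468 × 10^9) = 46108.0.

46108.0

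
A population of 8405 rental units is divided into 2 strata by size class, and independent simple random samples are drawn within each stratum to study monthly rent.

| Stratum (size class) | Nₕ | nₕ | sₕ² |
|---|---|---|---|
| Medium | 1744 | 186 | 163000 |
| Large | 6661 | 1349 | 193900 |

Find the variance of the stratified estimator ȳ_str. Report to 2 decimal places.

Var(ȳ_str) = Σₕ Wₕ²(1 − fₕ)sₕ²/nₕ with Wₕ = Nₕ/N, N = 8405.
Medium: Wₕ = 0.20749554; term = 0.20749554²·(1 − 0.10665138)·163000/186 = 33.706461.
Large: Wₕ = 0.79250446; term = 0.79250446²·(1 − 0.20252214)·193900/1349 = 71.992611.
Sum = 105.69907.

105.70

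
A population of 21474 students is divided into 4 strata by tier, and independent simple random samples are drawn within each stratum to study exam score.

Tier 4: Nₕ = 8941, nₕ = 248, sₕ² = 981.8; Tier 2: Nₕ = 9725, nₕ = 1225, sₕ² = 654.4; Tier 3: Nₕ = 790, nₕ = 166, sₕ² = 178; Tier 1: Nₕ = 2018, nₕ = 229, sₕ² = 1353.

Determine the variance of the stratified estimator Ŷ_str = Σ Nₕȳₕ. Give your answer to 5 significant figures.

Var(Ŷ_str) = Σₕ Nₕ²(1 − fₕ)sₕ²/nₕ.
Tier 4: 8941²·(1 − 248/8941)·981.8/248 = 3.0769973 × 10^8.
Tier 2: 9725²·(1 − 1225/9725)·654.4/1225 = 4.4158645 × 10^7.
Tier 3: 790²·(1 − 166/790)·178/166 = 528595.66.
Tier 1: 2018²·(1 − 229/2018)·1353/229 = 2.1330145 × 10^7.
Sum = 3.7371712 × 10^8.

3.7372 × 10^8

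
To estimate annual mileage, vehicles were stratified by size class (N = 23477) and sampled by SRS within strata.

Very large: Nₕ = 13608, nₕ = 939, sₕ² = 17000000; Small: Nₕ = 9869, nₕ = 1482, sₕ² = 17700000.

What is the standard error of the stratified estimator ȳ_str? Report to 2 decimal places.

86.35

Var(ȳ_str) = Σₕ Wₕ²(1 − fₕ)sₕ²/nₕ with Wₕ = Nₕ/N, N = 23477.
Very large: Wₕ = 0.57963113; term = 0.57963113²·(1 − 0.06900353)·17000000/939 = 5662.8462.
Small: Wₕ = 0.42036887; term = 0.42036887²·(1 − 0.15016719)·17700000/1482 = 1793.5755.
Sum = 7456.4217.
SE = √(7456.4217) = 86.35.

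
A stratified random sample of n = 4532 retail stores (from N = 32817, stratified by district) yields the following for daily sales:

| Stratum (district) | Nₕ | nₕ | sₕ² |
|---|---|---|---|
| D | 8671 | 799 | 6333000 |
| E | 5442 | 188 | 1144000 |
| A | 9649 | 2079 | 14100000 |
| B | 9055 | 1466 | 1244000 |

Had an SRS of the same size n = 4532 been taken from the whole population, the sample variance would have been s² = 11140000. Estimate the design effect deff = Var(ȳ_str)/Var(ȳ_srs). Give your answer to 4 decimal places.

0.5560

Var(ȳ_str) = Σ Wₕ²(1−fₕ)sₕ²/nₕ with Wₕ = Nₕ/32817:
  D: (8671/32817)²·(1−799/8671)·6333000/799 = 502.36483
  E: (5442/32817)²·(1−188/5442)·1144000/188 = 161.55449
  A: (9649/32817)²·(1−2079/9649)·14100000/2079 = 459.98647
  B: (9055/32817)²·(1−1466/9055)·1244000/1466 = 54.145412
  → Var(ȳ_str) = 1178.0512.
Var(ȳ_srs) = (1 − 4532/32817)·11140000/4532 = 2118.6177.
deff = 1178.0512 / 2118.6177 = 0.5560.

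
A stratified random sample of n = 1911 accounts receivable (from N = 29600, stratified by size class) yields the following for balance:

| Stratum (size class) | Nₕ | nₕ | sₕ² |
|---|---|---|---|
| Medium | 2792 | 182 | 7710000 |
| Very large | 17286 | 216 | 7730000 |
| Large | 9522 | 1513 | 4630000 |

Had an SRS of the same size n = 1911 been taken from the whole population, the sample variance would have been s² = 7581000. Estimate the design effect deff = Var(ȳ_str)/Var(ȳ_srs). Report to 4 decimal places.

3.4145

Var(ȳ_str) = Σ Wₕ²(1−fₕ)sₕ²/nₕ with Wₕ = Nₕ/29600:
  Medium: (2792/29600)²·(1−182/2792)·7710000/182 = 352.33476
  Very large: (17286/29600)²·(1−216/17286)·7730000/216 = 12052.312
  Large: (9522/29600)²·(1−1513/9522)·4630000/1513 = 266.35761
  → Var(ȳ_str) = 12671.004.
Var(ȳ_srs) = (1 − 1911/29600)·7581000/1911 = 3710.9181.
deff = 12671.004 / 3710.9181 = 3.4145.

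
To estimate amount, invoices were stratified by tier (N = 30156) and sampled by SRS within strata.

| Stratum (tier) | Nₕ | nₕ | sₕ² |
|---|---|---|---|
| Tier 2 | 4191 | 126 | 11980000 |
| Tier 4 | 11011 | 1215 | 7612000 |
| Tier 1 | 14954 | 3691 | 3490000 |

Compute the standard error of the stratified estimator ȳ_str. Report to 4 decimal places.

51.9562

Var(ȳ_str) = Σₕ Wₕ²(1 − fₕ)sₕ²/nₕ with Wₕ = Nₕ/N, N = 30156.
Tier 2: Wₕ = 0.13897732; term = 0.13897732²·(1 − 0.03006442)·11980000/126 = 1781.2178.
Tier 4: Wₕ = 0.36513463; term = 0.36513463²·(1 − 0.11034420)·7612000/1215 = 743.10566.
Tier 1: Wₕ = 0.49588805; term = 0.49588805²·(1 − 0.24682359)·3490000/3691 = 175.12388.
Sum = 2699.4473.
SE = √(2699.4473) = 51.9562.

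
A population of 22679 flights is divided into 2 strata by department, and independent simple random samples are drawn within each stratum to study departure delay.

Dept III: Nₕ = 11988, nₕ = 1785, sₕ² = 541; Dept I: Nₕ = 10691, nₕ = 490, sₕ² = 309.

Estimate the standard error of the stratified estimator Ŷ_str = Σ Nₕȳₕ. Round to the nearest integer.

10288

Var(Ŷ_str) = Σₕ Nₕ²(1 − fₕ)sₕ²/nₕ.
Dept III: 11988²·(1 − 1785/11988)·541/1785 = 3.7070946 × 10^7.
Dept I: 10691²·(1 − 490/10691)·309/490 = 6.8773872 × 10^7.
Sum = 1.0584482 × 10^8.
SE = √(1.0584482 × 10^8) = 10288.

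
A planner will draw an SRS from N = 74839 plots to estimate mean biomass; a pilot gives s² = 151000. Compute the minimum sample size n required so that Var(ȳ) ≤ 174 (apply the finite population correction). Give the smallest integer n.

858

Without fpc, n₀ = s²/D = 151000/174 = 867.8161.
With fpc, (1 − n/N)·s²/n ≤ D requires n ≥ n₀/(1 + n₀/N) = 867.8161/(1 + 867.8161/74839) = 857.8685.
Rounding up, n = 858.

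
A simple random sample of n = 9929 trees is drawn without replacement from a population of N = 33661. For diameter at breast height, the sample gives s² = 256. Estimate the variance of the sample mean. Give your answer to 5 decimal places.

0.01818

Under SRS without replacement, Var(ȳ) = (1 − f)·s²/n with f = n/N = 9929/33661 = 0.29497044.
Var(ȳ) = (1 − 0.29497044)·256/9929 = 0.70502956·0.02578306 = 0.018177819.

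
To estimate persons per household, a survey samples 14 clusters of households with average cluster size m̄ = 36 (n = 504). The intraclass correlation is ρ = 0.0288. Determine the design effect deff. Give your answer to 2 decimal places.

2.01

deff = 1 + (36 − 1)·0.0288 = 1 + 1.008 = 2.008.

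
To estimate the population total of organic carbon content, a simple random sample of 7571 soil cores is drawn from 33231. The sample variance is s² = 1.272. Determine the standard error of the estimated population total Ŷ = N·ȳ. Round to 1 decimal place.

Var(Ŷ) = N²·Var(ȳ) = N²·(1 − n/N)·s²/n.
f = 7571/33231 = 0.22782944; Var(ȳ) = 0.77217056·1.272/7571 = 1.29732 × 10^-4.
Var(Ŷ) = 33231² · (1.29732 × 10^-4) = 143262.96.
SE(Ŷ) = √(143262.96) = 378.5.

378.5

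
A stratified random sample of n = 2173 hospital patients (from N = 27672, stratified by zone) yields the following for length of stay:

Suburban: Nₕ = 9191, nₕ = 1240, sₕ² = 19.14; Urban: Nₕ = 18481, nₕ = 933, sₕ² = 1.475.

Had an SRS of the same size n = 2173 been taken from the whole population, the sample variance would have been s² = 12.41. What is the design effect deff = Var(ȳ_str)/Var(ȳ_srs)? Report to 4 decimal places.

0.4071

Var(ȳ_str) = Σ Wₕ²(1−fₕ)sₕ²/nₕ with Wₕ = Nₕ/27672:
  Suburban: (9191/27672)²·(1−1240/9191)·19.14/1240 = 0.001473071
  Urban: (18481/27672)²·(1−933/18481)·1.475/933 = 6.6954901 × 10^-4
  → Var(ȳ_str) = 0.00214262.
Var(ȳ_srs) = (1 − 2173/27672)·12.41/2173 = 0.0052625309.
deff = 0.00214262 / 0.0052625309 = 0.4071.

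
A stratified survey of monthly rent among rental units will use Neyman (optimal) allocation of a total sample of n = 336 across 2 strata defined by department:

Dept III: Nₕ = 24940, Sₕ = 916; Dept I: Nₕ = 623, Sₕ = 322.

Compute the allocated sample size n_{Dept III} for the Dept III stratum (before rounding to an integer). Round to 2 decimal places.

333.08

Neyman allocation: nₕ = n·NₕSₕ / Σⱼ NⱼSⱼ.
Σ NⱼSⱼ = 24940·916 + 623·322 = 2.3045646 × 10^7.
n_{Dept III} = 336·24940·916 / (2.3045646 × 10^7) = 333.08.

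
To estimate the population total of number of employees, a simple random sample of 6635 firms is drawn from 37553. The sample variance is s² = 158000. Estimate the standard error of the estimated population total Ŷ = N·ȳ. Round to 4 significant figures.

Var(Ŷ) = N²·Var(ȳ) = N²·(1 − n/N)·s²/n.
f = 6635/37553 = 0.17668362; Var(ȳ) = 0.82331638·158000/6635 = 19.605725.
Var(Ŷ) = 37553² · 19.605725 = 2.7648539 × 10^10.
SE(Ŷ) = √(2.7648539 × 10^10) = 166300.

166300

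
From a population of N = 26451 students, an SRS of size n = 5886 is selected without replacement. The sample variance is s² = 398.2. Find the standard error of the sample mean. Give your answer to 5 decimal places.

Under SRS without replacement, Var(ȳ) = (1 − f)·s²/n with f = n/N = 5886/26451 = 0.22252467.
Var(ȳ) = (1 − 0.22252467)·398.2/5886 = 0.77747533·0.067652056 = 0.052597804.
SE(ȳ) = √(0.052597804) = 0.22934.

0.22934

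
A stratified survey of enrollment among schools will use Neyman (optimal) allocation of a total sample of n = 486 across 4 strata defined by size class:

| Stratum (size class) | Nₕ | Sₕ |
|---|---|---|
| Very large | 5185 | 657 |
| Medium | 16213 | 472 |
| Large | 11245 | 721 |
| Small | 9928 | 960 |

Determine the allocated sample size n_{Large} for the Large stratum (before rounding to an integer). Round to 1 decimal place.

Neyman allocation: nₕ = n·NₕSₕ / Σⱼ NⱼSⱼ.
Σ NⱼSⱼ = 5185·657 + 16213·472 + 11245·721 + 9928·960 = 2.8697606 × 10^7.
n_{Large} = 486·11245·721 / (2.8697606 × 10^7) = 137.3.

137.3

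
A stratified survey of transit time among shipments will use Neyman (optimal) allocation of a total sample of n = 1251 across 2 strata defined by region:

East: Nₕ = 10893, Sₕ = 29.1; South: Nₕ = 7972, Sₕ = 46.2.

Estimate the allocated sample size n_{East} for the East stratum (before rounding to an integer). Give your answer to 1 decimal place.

Neyman allocation: nₕ = n·NₕSₕ / Σⱼ NⱼSⱼ.
Σ NⱼSⱼ = 10893·29.1 + 7972·46.2 = 685292.7.
n_{East} = 1251·10893·29.1 / 685292.7 = 578.7.

578.7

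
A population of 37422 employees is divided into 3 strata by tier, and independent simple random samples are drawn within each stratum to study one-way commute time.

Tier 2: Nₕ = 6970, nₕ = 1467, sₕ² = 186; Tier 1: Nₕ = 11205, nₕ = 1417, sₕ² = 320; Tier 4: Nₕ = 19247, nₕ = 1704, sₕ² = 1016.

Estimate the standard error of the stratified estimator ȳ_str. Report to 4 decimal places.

0.4061

Var(ȳ_str) = Σₕ Wₕ²(1 − fₕ)sₕ²/nₕ with Wₕ = Nₕ/N, N = 37422.
Tier 2: Wₕ = 0.18625408; term = 0.18625408²·(1 − 0.21047346)·186/1467 = 0.0034726509.
Tier 1: Wₕ = 0.29942280; term = 0.29942280²·(1 − 0.12646140)·320/1417 = 0.017686095.
Tier 4: Wₕ = 0.51432313; term = 0.51432313²·(1 − 0.08853328)·1016/1704 = 0.14375966.
Sum = 0.16491841.
SE = √(0.16491841) = 0.4061.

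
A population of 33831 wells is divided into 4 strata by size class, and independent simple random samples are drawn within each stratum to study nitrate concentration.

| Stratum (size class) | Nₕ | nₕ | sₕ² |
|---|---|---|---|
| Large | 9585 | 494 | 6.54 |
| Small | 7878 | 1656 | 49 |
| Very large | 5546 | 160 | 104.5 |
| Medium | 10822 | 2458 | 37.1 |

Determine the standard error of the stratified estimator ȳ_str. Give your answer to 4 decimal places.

0.1432

Var(ȳ_str) = Σₕ Wₕ²(1 − fₕ)sₕ²/nₕ with Wₕ = Nₕ/N, N = 33831.
Large: Wₕ = 0.28332003; term = 0.28332003²·(1 − 0.05153886)·6.54/494 = 0.0010079173.
Small: Wₕ = 0.23286335; term = 0.23286335²·(1 − 0.21020564)·49/1656 = 0.0012672201.
Very large: Wₕ = 0.16393249; term = 0.16393249²·(1 − 0.02884962)·104.5/160 = 0.017045622.
Medium: Wₕ = 0.31988413; term = 0.31988413²·(1 − 0.22712992)·37.1/2458 = 0.001193669.
Sum = 0.020514428.
SE = √(0.020514428) = 0.1432.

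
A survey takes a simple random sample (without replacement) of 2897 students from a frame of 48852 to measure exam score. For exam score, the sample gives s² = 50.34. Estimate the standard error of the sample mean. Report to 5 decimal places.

0.12785

Under SRS without replacement, Var(ȳ) = (1 − f)·s²/n with f = n/N = 2897/48852 = 0.05930156.
Var(ȳ) = (1 − 0.05930156)·50.34/2897 = 0.94069844·0.017376596 = 0.016346137.
SE(ȳ) = √(0.016346137) = 0.12785.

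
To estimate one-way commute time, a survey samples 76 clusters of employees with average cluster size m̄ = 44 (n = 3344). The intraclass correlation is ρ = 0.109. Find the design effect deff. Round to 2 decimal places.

5.69

deff = 1 + (44 − 1)·0.109 = 1 + 4.687 = 5.687.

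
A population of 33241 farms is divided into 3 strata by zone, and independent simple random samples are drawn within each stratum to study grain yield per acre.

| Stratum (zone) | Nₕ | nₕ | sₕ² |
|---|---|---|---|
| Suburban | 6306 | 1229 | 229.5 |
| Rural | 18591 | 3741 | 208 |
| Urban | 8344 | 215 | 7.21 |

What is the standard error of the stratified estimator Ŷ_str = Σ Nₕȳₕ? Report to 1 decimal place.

4858.3

Var(Ŷ_str) = Σₕ Nₕ²(1 − fₕ)sₕ²/nₕ.
Suburban: 6306²·(1 − 1229/6306)·229.5/1229 = 5.9784959 × 10^6.
Rural: 18591²·(1 − 3741/18591)·208/3741 = 1.5349875 × 10^7.
Urban: 8344²·(1 − 215/8344)·7.21/215 = 2.2746167 × 10^6.
Sum = 2.3602988 × 10^7.
SE = √(2.3602988 × 10^7) = 4858.3.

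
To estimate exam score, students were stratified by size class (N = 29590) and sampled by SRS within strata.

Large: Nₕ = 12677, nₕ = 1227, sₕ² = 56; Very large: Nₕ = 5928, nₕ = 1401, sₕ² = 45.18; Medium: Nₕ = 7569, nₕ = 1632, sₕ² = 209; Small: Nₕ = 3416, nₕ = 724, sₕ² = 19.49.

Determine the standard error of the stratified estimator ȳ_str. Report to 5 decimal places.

Var(ȳ_str) = Σₕ Wₕ²(1 − fₕ)sₕ²/nₕ with Wₕ = Nₕ/N, N = 29590.
Large: Wₕ = 0.42842176; term = 0.42842176²·(1 − 0.09678946)·56/1227 = 0.0075661598.
Very large: Wₕ = 0.20033795; term = 0.20033795²·(1 − 0.23633603)·45.18/1401 = 9.8840936 × 10^-4.
Medium: Wₕ = 0.25579588; term = 0.25579588²·(1 − 0.21561633)·209/1632 = 0.0065726689.
Small: Wₕ = 0.11544441; term = 0.11544441²·(1 − 0.21194379)·19.49/724 = 2.8273284 × 10^-4.
Sum = 0.015409971.
SE = √(0.015409971) = 0.12414.

0.12414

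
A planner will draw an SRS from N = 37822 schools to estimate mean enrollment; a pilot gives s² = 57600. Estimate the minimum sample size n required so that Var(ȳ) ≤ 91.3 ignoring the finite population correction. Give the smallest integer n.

Without fpc, n₀ = s²/D = 57600/91.3 = 630.8872.
Rounding up, n = 631.

631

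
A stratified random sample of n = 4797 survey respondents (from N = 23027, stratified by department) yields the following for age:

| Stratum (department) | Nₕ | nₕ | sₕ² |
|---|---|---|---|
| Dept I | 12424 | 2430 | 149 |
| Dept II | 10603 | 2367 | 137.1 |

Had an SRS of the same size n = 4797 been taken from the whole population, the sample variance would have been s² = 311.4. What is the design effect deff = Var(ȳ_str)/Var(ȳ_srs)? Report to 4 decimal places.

Var(ȳ_str) = Σ Wₕ²(1−fₕ)sₕ²/nₕ with Wₕ = Nₕ/23027:
  Dept I: (12424/23027)²·(1−2430/12424)·149/2430 = 0.0143584
  Dept II: (10603/23027)²·(1−2367/10603)·137.1/2367 = 0.0095391477
  → Var(ȳ_str) = 0.023897548.
Var(ȳ_srs) = (1 − 4797/23027)·311.4/4797 = 0.051392317.
deff = 0.023897548 / 0.051392317 = 0.4650.

0.4650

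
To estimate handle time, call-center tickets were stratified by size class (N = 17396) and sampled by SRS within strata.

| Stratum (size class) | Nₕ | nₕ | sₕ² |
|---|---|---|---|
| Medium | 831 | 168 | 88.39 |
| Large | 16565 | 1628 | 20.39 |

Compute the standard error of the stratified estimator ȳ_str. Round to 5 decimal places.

0.10582

Var(ȳ_str) = Σₕ Wₕ²(1 − fₕ)sₕ²/nₕ with Wₕ = Nₕ/N, N = 17396.
Medium: Wₕ = 0.04776960; term = 0.04776960²·(1 − 0.20216606)·88.39/168 = 9.5787669 × 10^-4.
Large: Wₕ = 0.95223040; term = 0.95223040²·(1 − 0.09827950)·20.39/1628 = 0.010240445.
Sum = 0.011198322.
SE = √(0.011198322) = 0.10582.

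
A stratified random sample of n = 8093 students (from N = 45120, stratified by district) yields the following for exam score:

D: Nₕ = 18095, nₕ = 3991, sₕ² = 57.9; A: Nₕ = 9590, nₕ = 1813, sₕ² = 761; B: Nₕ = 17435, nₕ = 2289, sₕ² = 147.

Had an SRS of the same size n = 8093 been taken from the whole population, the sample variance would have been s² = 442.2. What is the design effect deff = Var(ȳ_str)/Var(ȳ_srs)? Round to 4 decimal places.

0.5693

Var(ȳ_str) = Σ Wₕ²(1−fₕ)sₕ²/nₕ with Wₕ = Nₕ/45120:
  D: (18095/45120)²·(1−3991/18095)·57.9/3991 = 0.0018186936
  A: (9590/45120)²·(1−1813/9590)·761/1813 = 0.015377275
  B: (17435/45120)²·(1−2289/17435)·147/2289 = 0.0083301585
  → Var(ȳ_str) = 0.025526127.
Var(ȳ_srs) = (1 − 8093/45120)·442.2/8093 = 0.04483928.
deff = 0.025526127 / 0.04483928 = 0.5693.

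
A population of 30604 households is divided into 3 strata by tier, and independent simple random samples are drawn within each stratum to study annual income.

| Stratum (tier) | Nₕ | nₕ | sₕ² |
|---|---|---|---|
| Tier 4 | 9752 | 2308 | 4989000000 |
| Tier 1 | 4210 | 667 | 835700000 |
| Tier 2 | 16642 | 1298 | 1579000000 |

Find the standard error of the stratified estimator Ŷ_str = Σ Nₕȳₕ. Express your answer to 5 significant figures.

2.2051 × 10^7

Var(Ŷ_str) = Σₕ Nₕ²(1 − fₕ)sₕ²/nₕ.
Tier 4: 9752²·(1 − 2308/9752)·4989000000/2308 = 1.569198 × 10^14.
Tier 1: 4210²·(1 − 667/4210)·835700000/667 = 1.8688645 × 10^13.
Tier 2: 16642²·(1 − 1298/16642)·1579000000/1298 = 3.1063583 × 10^14.
Sum = 4.8624428 × 10^14.
SE = √(4.8624428 × 10^14) = 2.2051 × 10^7.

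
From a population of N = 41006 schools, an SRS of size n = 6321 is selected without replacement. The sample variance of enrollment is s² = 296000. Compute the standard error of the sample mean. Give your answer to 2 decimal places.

Under SRS without replacement, Var(ȳ) = (1 − f)·s²/n with f = n/N = 6321/41006 = 0.15414817.
Var(ȳ) = (1 − 0.15414817)·296000/6321 = 0.84585183·46.828034 = 39.609578.
SE(ȳ) = √(39.609578) = 6.29.

6.29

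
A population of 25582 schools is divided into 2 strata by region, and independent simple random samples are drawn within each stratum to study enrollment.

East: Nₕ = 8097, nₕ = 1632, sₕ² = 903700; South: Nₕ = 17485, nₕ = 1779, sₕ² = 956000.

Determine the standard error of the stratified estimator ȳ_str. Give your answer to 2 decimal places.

Var(ȳ_str) = Σₕ Wₕ²(1 − fₕ)sₕ²/nₕ with Wₕ = Nₕ/N, N = 25582.
East: Wₕ = 0.31651161; term = 0.31651161²·(1 − 0.20155613)·903700/1632 = 44.292257.
South: Wₕ = 0.68348839; term = 0.68348839²·(1 − 0.10174435)·956000/1779 = 225.49877.
Sum = 269.79103.
SE = √(269.79103) = 16.43.

16.43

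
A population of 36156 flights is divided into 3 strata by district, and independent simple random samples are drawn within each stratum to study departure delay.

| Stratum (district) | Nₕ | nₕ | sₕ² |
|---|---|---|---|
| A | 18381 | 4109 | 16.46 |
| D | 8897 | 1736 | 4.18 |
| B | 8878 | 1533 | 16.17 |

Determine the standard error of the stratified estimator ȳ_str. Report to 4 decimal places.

0.0380

Var(ȳ_str) = Σₕ Wₕ²(1 − fₕ)sₕ²/nₕ with Wₕ = Nₕ/N, N = 36156.
A: Wₕ = 0.50838035; term = 0.50838035²·(1 − 0.22354605)·16.46/4109 = 8.0387201 × 10^-4.
D: Wₕ = 0.24607257; term = 0.24607257²·(1 − 0.19512195)·4.18/1736 = 1.1734999 × 10^-4.
B: Wₕ = 0.24554707; term = 0.24554707²·(1 − 0.17267403)·16.17/1533 = 5.2615542 × 10^-4.
Sum = 0.0014473774.
SE = √(0.0014473774) = 0.0380.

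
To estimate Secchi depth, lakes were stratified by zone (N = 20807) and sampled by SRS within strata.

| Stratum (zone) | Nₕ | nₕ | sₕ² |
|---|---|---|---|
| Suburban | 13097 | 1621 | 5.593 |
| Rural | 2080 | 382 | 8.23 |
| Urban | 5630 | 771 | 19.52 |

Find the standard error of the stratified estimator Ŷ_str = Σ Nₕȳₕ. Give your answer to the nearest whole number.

Var(Ŷ_str) = Σₕ Nₕ²(1 − fₕ)sₕ²/nₕ.
Suburban: 13097²·(1 − 1621/13097)·5.593/1621 = 518590.04.
Rural: 2080²·(1 − 382/2080)·8.23/382 = 76091.736.
Urban: 5630²·(1 − 771/5630)·19.52/771 = 692597.2.
Sum = 1.287279 × 10^6.
SE = √(1.287279 × 10^6) = 1135.

1135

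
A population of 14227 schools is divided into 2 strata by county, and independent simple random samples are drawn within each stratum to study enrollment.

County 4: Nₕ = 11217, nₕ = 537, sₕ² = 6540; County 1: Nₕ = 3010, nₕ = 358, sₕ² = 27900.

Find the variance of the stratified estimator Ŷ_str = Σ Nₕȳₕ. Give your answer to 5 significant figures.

2.0811 × 10^9

Var(Ŷ_str) = Σₕ Nₕ²(1 − fₕ)sₕ²/nₕ.
County 4: 11217²·(1 − 537/11217)·6540/537 = 1.458987 × 10^9.
County 1: 3010²·(1 − 358/3010)·27900/358 = 6.2210142 × 10^8.
Sum = 2.0810884 × 10^9.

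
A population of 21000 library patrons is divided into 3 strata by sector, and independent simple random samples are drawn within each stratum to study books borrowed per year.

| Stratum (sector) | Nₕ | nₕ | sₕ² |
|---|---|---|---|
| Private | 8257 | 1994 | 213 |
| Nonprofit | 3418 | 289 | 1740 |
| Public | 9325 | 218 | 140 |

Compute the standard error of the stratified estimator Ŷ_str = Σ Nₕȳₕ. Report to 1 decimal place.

11155.9

Var(Ŷ_str) = Σₕ Nₕ²(1 − fₕ)sₕ²/nₕ.
Private: 8257²·(1 − 1994/8257)·213/1994 = 5.5240697 × 10^6.
Nonprofit: 3418²·(1 − 289/3418)·1740/289 = 6.4391572 × 10^7.
Public: 9325²·(1 − 218/9325)·140/218 = 5.4537562 × 10^7.
Sum = 1.244532 × 10^8.
SE = √(1.244532 × 10^8) = 11155.9.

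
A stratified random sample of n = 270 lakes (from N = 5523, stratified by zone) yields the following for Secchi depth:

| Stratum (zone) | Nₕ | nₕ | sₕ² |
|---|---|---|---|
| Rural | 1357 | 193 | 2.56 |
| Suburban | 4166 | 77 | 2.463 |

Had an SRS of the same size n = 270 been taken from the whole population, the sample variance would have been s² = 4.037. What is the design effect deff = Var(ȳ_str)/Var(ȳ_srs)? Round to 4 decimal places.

1.3044

Var(ȳ_str) = Σ Wₕ²(1−fₕ)sₕ²/nₕ with Wₕ = Nₕ/5523:
  Rural: (1357/5523)²·(1−193/1357)·2.56/193 = 6.8685553 × 10^-4
  Suburban: (4166/5523)²·(1−77/4166)·2.463/77 = 0.017863229
  → Var(ȳ_str) = 0.018550085.
Var(ȳ_srs) = (1 − 270/5523)·4.037/270 = 0.014220909.
deff = 0.018550085 / 0.014220909 = 1.3044.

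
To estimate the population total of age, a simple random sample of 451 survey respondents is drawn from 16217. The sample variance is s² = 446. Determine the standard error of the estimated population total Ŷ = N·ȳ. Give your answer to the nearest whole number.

Var(Ŷ) = N²·Var(ȳ) = N²·(1 − n/N)·s²/n.
f = 451/16217 = 0.02781032; Var(ȳ) = 0.97218968·446/451 = 0.96141152.
Var(Ŷ) = 16217² · 0.96141152 = 2.5284266 × 10^8.
SE(Ŷ) = √(2.5284266 × 10^8) = 15901.

15901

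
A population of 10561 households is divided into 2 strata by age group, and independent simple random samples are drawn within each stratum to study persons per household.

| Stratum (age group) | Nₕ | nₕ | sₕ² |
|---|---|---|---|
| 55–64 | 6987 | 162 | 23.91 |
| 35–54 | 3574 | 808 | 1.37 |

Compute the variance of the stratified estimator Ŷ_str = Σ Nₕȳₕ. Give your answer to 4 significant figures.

7.055 × 10^6

Var(Ŷ_str) = Σₕ Nₕ²(1 − fₕ)sₕ²/nₕ.
55–64: 6987²·(1 − 162/6987)·23.91/162 = 7.038141 × 10^6.
35–54: 3574²·(1 − 808/3574)·1.37/808 = 16761.618.
Sum = 7.0549026 × 10^6.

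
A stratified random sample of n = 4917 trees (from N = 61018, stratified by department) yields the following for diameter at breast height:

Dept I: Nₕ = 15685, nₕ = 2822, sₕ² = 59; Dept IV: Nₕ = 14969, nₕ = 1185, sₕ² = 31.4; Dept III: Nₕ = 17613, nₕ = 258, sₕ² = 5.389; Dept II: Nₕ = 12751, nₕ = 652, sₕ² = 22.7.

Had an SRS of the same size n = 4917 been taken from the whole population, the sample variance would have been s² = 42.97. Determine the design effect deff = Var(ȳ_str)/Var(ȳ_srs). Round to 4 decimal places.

0.7167

Var(ȳ_str) = Σ Wₕ²(1−fₕ)sₕ²/nₕ with Wₕ = Nₕ/61018:
  Dept I: (15685/61018)²·(1−2822/15685)·59/2822 = 0.0011329373
  Dept IV: (14969/61018)²·(1−1185/14969)·31.4/1185 = 0.0014684644
  Dept III: (17613/61018)²·(1−258/17613)·5.389/258 = 0.0017148672
  Dept II: (12751/61018)²·(1−652/12751)·22.7/652 = 0.0014426336
  → Var(ȳ_str) = 0.0057589025.
Var(ȳ_srs) = (1 − 4917/61018)·42.97/4917 = 0.0080348501.
deff = 0.0057589025 / 0.0080348501 = 0.7167.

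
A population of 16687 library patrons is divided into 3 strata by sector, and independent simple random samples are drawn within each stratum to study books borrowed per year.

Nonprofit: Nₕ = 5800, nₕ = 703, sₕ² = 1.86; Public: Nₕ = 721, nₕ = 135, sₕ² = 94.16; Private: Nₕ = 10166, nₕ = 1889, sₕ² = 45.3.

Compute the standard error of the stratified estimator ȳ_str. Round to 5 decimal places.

0.09266

Var(ȳ_str) = Σₕ Wₕ²(1 − fₕ)sₕ²/nₕ with Wₕ = Nₕ/N, N = 16687.
Nonprofit: Wₕ = 0.34757596; term = 0.34757596²·(1 − 0.12120690)·1.86/703 = 2.8089481 × 10^-4.
Public: Wₕ = 0.04320729; term = 0.04320729²·(1 − 0.18723994)·94.16/135 = 0.0010583006.
Private: Wₕ = 0.60921676; term = 0.60921676²·(1 − 0.18581546)·45.3/1889 = 0.0072465747.
Sum = 0.0085857701.
SE = √(0.0085857701) = 0.09266.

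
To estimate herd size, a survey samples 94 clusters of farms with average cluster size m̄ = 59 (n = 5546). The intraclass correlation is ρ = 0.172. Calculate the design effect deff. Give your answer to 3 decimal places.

deff = 1 + (59 − 1)·0.172 = 1 + 9.976 = 10.976.

10.976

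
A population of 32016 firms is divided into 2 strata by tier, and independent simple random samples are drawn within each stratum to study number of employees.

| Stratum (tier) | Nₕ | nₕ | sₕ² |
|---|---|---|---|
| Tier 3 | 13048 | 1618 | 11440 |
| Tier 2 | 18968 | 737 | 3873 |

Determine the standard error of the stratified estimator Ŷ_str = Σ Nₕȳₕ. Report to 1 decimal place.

Var(Ŷ_str) = Σₕ Nₕ²(1 − fₕ)sₕ²/nₕ.
Tier 3: 13048²·(1 − 1618/13048)·11440/1618 = 1.0544784 × 10^9.
Tier 2: 18968²·(1 − 737/18968)·3873/737 = 1.817239 × 10^9.
Sum = 2.8717174 × 10^9.
SE = √(2.8717174 × 10^9) = 53588.4.

53588.4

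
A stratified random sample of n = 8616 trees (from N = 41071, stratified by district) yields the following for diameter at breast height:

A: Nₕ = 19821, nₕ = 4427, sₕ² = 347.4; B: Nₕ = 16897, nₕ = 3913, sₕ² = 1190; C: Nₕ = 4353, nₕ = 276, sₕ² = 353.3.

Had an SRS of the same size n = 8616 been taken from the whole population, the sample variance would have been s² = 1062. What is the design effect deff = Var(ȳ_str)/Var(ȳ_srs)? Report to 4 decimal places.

Var(ȳ_str) = Σ Wₕ²(1−fₕ)sₕ²/nₕ with Wₕ = Nₕ/41071:
  A: (19821/41071)²·(1−4427/19821)·347.4/4427 = 0.014194718
  B: (16897/41071)²·(1−3913/16897)·1190/3913 = 0.039553477
  C: (4353/41071)²·(1−276/4353)·353.3/276 = 0.013467698
  → Var(ȳ_str) = 0.067215893.
Var(ȳ_srs) = (1 − 8616/41071)·1062/8616 = 0.097401392.
deff = 0.067215893 / 0.097401392 = 0.6901.

0.6901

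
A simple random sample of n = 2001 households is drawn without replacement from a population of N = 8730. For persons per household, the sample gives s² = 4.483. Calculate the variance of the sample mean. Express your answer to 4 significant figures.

Under SRS without replacement, Var(ȳ) = (1 − f)·s²/n with f = n/N = 2001/8730 = 0.22920962.
Var(ȳ) = (1 − 0.22920962)·4.483/2001 = 0.77079038·0.0022403798 = 0.0017268632.

0.001727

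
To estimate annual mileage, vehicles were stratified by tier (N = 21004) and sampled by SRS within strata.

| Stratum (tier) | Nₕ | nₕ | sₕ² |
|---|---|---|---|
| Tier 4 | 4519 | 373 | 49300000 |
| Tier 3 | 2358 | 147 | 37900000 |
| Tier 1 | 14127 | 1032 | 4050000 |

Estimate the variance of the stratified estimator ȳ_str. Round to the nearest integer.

Var(ȳ_str) = Σₕ Wₕ²(1 − fₕ)sₕ²/nₕ with Wₕ = Nₕ/N, N = 21004.
Tier 4: Wₕ = 0.21514950; term = 0.21514950²·(1 − 0.08254039)·49300000/373 = 5613.1378.
Tier 3: Wₕ = 0.11226433; term = 0.11226433²·(1 − 0.06234097)·37900000/147 = 3046.8453.
Tier 1: Wₕ = 0.67258617; term = 0.67258617²·(1 − 0.07305160)·4050000/1032 = 1645.6094.
Sum = 10305.593.

10306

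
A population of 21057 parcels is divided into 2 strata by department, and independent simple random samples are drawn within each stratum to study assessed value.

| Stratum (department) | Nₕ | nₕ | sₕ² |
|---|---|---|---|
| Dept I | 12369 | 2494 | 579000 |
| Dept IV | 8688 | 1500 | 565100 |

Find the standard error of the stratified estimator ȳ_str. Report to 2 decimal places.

10.82

Var(ȳ_str) = Σₕ Wₕ²(1 − fₕ)sₕ²/nₕ with Wₕ = Nₕ/N, N = 21057.
Dept I: Wₕ = 0.58740561; term = 0.58740561²·(1 − 0.20163312)·579000/2494 = 63.952984.
Dept IV: Wₕ = 0.41259439; term = 0.41259439²·(1 − 0.17265193)·565100/1500 = 53.060206.
Sum = 117.01319.
SE = √(117.01319) = 10.82.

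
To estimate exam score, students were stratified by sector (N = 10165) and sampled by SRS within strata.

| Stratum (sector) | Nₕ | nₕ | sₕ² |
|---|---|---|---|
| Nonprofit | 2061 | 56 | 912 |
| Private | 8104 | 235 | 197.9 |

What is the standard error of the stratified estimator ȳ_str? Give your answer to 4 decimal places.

Var(ȳ_str) = Σₕ Wₕ²(1 − fₕ)sₕ²/nₕ with Wₕ = Nₕ/N, N = 10165.
Nonprofit: Wₕ = 0.20275455; term = 0.20275455²·(1 − 0.02717128)·912/56 = 0.651305.
Private: Wₕ = 0.79724545; term = 0.79724545²·(1 − 0.02899803)·197.9/235 = 0.51973521.
Sum = 1.1710402.
SE = √(1.1710402) = 1.0821.

1.0821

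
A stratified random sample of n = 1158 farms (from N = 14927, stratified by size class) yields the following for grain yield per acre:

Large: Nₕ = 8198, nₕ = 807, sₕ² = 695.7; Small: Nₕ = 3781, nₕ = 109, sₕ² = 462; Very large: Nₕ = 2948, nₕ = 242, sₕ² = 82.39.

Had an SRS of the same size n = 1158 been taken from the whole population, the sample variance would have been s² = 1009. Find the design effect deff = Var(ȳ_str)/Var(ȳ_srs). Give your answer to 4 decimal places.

0.6354

Var(ȳ_str) = Σ Wₕ²(1−fₕ)sₕ²/nₕ with Wₕ = Nₕ/14927:
  Large: (8198/14927)²·(1−807/8198)·695.7/807 = 0.23443072
  Small: (3781/14927)²·(1−109/3781)·462/109 = 0.26410691
  Very large: (2948/14927)²·(1−242/2948)·82.39/242 = 0.012189036
  → Var(ȳ_str) = 0.51072667.
Var(ȳ_srs) = (1 − 1158/14927)·1009/1158 = 0.80373425.
deff = 0.51072667 / 0.80373425 = 0.6354.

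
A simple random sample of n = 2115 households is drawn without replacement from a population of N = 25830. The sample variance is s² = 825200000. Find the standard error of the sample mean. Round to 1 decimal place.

Under SRS without replacement, Var(ȳ) = (1 − f)·s²/n with f = n/N = 2115/25830 = 0.08188153.
Var(ȳ) = (1 − 0.08188153)·825200000/2115 = 0.91811847·390165.48 = 358218.14.
SE(ȳ) = √(358218.14) = 598.5.

598.5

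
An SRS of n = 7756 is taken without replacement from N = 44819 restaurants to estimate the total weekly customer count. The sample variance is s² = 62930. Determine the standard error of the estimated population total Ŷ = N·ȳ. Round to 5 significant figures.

Var(Ŷ) = N²·Var(ȳ) = N²·(1 − n/N)·s²/n.
f = 7756/44819 = 0.17305161; Var(ȳ) = 0.82694839·62930/7756 = 6.7096264.
Var(Ŷ) = 44819² · 6.7096264 = 1.3477913 × 10^10.
SE(Ŷ) = √(1.3477913 × 10^10) = 116090.

116090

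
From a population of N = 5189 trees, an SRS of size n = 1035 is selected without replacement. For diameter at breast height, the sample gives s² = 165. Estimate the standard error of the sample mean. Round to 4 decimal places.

0.3572

Under SRS without replacement, Var(ȳ) = (1 − f)·s²/n with f = n/N = 1035/5189 = 0.19946040.
Var(ȳ) = (1 − 0.19946040)·165/1035 = 0.80053960·0.15942029 = 0.12762226.
SE(ȳ) = √(0.12762226) = 0.3572.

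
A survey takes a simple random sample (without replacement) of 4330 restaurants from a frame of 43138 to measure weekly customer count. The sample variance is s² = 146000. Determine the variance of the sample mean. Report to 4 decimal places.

Under SRS without replacement, Var(ȳ) = (1 − f)·s²/n with f = n/N = 4330/43138 = 0.10037554.
Var(ȳ) = (1 − 0.10037554)·146000/4330 = 0.89962446·33.718245 = 30.333758.

30.3338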